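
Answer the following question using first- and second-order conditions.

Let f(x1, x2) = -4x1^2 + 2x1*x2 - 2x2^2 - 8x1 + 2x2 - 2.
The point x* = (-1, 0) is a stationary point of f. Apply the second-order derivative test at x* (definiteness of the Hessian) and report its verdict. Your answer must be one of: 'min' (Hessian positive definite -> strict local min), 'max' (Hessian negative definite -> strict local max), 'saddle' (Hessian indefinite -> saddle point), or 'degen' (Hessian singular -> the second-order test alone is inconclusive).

Compute the Hessian H = grad^2 f:
  H = [[-8, 2], [2, -4]]
Verify stationarity: grad f(x*) = H x* + g = (0, 0).
Eigenvalues of H: -8.8284, -3.1716.
Both eigenvalues < 0, so H is negative definite -> x* is a strict local max.

max


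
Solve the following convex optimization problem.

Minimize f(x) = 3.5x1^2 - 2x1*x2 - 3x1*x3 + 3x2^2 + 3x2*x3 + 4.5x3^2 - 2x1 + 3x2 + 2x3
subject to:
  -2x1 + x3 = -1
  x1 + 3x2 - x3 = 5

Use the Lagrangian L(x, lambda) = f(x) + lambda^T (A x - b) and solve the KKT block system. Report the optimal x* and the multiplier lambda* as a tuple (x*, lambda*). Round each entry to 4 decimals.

Form the Lagrangian:
  L(x, lambda) = (1/2) x^T Q x + c^T x + lambda^T (A x - b)
Stationarity (grad_x L = 0): Q x + c + A^T lambda = 0.
Primal feasibility: A x = b.

This gives the KKT block system:
  [ Q   A^T ] [ x     ]   [-c ]
  [ A    0  ] [ lambda ] = [ b ]

Solving the linear system:
  x*      = (0.1456, 1.3819, -0.7087)
  lambda* = (-2.288, -2.9579)
  f(x*)   = 7.4693

x* = (0.1456, 1.3819, -0.7087), lambda* = (-2.288, -2.9579)


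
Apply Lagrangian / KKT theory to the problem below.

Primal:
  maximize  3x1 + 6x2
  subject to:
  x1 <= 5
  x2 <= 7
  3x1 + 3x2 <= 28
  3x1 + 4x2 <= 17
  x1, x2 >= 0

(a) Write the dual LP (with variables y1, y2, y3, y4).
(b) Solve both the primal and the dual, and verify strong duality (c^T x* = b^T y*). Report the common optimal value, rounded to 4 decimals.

The standard primal-dual pair for 'max c^T x s.t. A x <= b, x >= 0' is:
  Dual:  min b^T y  s.t.  A^T y >= c,  y >= 0.

So the dual LP is:
  minimize  5y1 + 7y2 + 28y3 + 17y4
  subject to:
    y1 + 3y3 + 3y4 >= 3
    y2 + 3y3 + 4y4 >= 6
    y1, y2, y3, y4 >= 0

Solving the primal: x* = (0, 4.25).
  primal value c^T x* = 25.5.
Solving the dual: y* = (0, 0, 0, 1.5).
  dual value b^T y* = 25.5.
Strong duality: c^T x* = b^T y*. Confirmed.

25.5


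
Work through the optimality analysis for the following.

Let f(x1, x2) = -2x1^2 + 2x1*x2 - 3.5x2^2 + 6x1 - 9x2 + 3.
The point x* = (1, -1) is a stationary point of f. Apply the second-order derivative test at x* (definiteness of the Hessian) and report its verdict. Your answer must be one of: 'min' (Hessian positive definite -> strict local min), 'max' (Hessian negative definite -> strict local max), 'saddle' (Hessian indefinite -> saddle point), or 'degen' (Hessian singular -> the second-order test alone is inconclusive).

Compute the Hessian H = grad^2 f:
  H = [[-4, 2], [2, -7]]
Verify stationarity: grad f(x*) = H x* + g = (0, 0).
Eigenvalues of H: -8, -3.
Both eigenvalues < 0, so H is negative definite -> x* is a strict local max.

max


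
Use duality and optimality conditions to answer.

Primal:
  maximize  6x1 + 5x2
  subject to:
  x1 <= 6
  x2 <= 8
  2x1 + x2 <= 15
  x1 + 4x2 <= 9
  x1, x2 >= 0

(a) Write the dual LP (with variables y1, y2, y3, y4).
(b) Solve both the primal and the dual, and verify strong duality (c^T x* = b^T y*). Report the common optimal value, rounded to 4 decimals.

The standard primal-dual pair for 'max c^T x s.t. A x <= b, x >= 0' is:
  Dual:  min b^T y  s.t.  A^T y >= c,  y >= 0.

So the dual LP is:
  minimize  6y1 + 8y2 + 15y3 + 9y4
  subject to:
    y1 + 2y3 + y4 >= 6
    y2 + y3 + 4y4 >= 5
    y1, y2, y3, y4 >= 0

Solving the primal: x* = (6, 0.75).
  primal value c^T x* = 39.75.
Solving the dual: y* = (4.75, 0, 0, 1.25).
  dual value b^T y* = 39.75.
Strong duality: c^T x* = b^T y*. Confirmed.

39.75


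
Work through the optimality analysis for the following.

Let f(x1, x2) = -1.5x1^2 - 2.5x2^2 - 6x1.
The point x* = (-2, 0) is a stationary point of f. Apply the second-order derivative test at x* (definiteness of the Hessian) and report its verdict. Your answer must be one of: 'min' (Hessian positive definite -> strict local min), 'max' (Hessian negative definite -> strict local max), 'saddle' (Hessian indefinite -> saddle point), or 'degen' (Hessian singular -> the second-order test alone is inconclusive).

Compute the Hessian H = grad^2 f:
  H = [[-3, 0], [0, -5]]
Verify stationarity: grad f(x*) = H x* + g = (0, 0).
Eigenvalues of H: -5, -3.
Both eigenvalues < 0, so H is negative definite -> x* is a strict local max.

max


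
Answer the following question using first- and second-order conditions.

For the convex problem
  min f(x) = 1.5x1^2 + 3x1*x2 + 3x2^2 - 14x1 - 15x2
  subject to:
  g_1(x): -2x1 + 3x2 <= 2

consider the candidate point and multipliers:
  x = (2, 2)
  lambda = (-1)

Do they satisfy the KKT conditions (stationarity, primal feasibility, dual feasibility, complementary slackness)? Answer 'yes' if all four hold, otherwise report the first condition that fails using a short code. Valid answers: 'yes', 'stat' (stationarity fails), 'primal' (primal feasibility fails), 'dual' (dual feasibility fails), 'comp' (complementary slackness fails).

Gradient of f: grad f(x) = Q x + c = (-2, 3)
Constraint values g_i(x) = a_i^T x - b_i:
  g_1((2, 2)) = 0
Stationarity residual: grad f(x) + sum_i lambda_i a_i = (0, 0)
  -> stationarity OK
Primal feasibility (all g_i <= 0): OK
Dual feasibility (all lambda_i >= 0): FAILS
Complementary slackness (lambda_i * g_i(x) = 0 for all i): OK

Verdict: the first failing condition is dual_feasibility -> dual.

dual


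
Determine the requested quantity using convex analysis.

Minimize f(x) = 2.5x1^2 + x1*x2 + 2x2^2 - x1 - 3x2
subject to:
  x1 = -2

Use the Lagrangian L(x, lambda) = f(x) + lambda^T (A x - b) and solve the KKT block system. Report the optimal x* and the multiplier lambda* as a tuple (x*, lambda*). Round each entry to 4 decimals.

Form the Lagrangian:
  L(x, lambda) = (1/2) x^T Q x + c^T x + lambda^T (A x - b)
Stationarity (grad_x L = 0): Q x + c + A^T lambda = 0.
Primal feasibility: A x = b.

This gives the KKT block system:
  [ Q   A^T ] [ x     ]   [-c ]
  [ A    0  ] [ lambda ] = [ b ]

Solving the linear system:
  x*      = (-2, 1.25)
  lambda* = (9.75)
  f(x*)   = 8.875

x* = (-2, 1.25), lambda* = (9.75)


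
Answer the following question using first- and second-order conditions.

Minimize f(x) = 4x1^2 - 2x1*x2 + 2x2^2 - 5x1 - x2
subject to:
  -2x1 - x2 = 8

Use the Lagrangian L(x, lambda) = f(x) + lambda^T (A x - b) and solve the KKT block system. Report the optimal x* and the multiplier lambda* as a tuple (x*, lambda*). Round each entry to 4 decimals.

Form the Lagrangian:
  L(x, lambda) = (1/2) x^T Q x + c^T x + lambda^T (A x - b)
Stationarity (grad_x L = 0): Q x + c + A^T lambda = 0.
Primal feasibility: A x = b.

This gives the KKT block system:
  [ Q   A^T ] [ x     ]   [-c ]
  [ A    0  ] [ lambda ] = [ b ]

Solving the linear system:
  x*      = (-2.4062, -3.1875)
  lambda* = (-8.9375)
  f(x*)   = 43.3594

x* = (-2.4062, -3.1875), lambda* = (-8.9375)


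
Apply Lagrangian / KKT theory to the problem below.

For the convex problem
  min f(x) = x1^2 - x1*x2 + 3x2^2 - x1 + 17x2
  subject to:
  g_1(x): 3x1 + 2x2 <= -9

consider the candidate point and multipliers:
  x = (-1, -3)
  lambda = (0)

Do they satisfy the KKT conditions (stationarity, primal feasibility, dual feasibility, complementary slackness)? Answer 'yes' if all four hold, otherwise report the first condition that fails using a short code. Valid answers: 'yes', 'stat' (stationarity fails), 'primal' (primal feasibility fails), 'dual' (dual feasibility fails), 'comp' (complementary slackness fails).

Gradient of f: grad f(x) = Q x + c = (0, 0)
Constraint values g_i(x) = a_i^T x - b_i:
  g_1((-1, -3)) = 0
Stationarity residual: grad f(x) + sum_i lambda_i a_i = (0, 0)
  -> stationarity OK
Primal feasibility (all g_i <= 0): OK
Dual feasibility (all lambda_i >= 0): OK
Complementary slackness (lambda_i * g_i(x) = 0 for all i): OK

Verdict: yes, KKT holds.

yes


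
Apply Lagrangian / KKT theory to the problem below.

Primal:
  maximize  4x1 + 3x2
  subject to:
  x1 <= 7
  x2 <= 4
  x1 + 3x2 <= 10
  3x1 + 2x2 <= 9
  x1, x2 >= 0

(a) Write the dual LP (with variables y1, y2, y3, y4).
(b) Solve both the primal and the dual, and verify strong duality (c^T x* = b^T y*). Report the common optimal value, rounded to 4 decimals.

The standard primal-dual pair for 'max c^T x s.t. A x <= b, x >= 0' is:
  Dual:  min b^T y  s.t.  A^T y >= c,  y >= 0.

So the dual LP is:
  minimize  7y1 + 4y2 + 10y3 + 9y4
  subject to:
    y1 + y3 + 3y4 >= 4
    y2 + 3y3 + 2y4 >= 3
    y1, y2, y3, y4 >= 0

Solving the primal: x* = (1, 3).
  primal value c^T x* = 13.
Solving the dual: y* = (0, 0, 0.1429, 1.2857).
  dual value b^T y* = 13.
Strong duality: c^T x* = b^T y*. Confirmed.

13


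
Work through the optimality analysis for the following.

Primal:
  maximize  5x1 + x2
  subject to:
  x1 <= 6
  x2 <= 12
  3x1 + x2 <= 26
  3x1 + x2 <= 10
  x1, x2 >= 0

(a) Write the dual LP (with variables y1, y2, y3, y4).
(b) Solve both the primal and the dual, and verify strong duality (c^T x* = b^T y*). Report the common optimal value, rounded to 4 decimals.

The standard primal-dual pair for 'max c^T x s.t. A x <= b, x >= 0' is:
  Dual:  min b^T y  s.t.  A^T y >= c,  y >= 0.

So the dual LP is:
  minimize  6y1 + 12y2 + 26y3 + 10y4
  subject to:
    y1 + 3y3 + 3y4 >= 5
    y2 + y3 + y4 >= 1
    y1, y2, y3, y4 >= 0

Solving the primal: x* = (3.3333, 0).
  primal value c^T x* = 16.6667.
Solving the dual: y* = (0, 0, 0, 1.6667).
  dual value b^T y* = 16.6667.
Strong duality: c^T x* = b^T y*. Confirmed.

16.6667


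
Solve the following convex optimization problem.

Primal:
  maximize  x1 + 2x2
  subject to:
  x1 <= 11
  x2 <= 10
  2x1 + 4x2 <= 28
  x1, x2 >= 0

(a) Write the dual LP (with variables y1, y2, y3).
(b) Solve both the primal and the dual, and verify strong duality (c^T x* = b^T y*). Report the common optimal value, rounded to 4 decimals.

The standard primal-dual pair for 'max c^T x s.t. A x <= b, x >= 0' is:
  Dual:  min b^T y  s.t.  A^T y >= c,  y >= 0.

So the dual LP is:
  minimize  11y1 + 10y2 + 28y3
  subject to:
    y1 + 2y3 >= 1
    y2 + 4y3 >= 2
    y1, y2, y3 >= 0

Solving the primal: x* = (0, 7).
  primal value c^T x* = 14.
Solving the dual: y* = (0, 0, 0.5).
  dual value b^T y* = 14.
Strong duality: c^T x* = b^T y*. Confirmed.

14


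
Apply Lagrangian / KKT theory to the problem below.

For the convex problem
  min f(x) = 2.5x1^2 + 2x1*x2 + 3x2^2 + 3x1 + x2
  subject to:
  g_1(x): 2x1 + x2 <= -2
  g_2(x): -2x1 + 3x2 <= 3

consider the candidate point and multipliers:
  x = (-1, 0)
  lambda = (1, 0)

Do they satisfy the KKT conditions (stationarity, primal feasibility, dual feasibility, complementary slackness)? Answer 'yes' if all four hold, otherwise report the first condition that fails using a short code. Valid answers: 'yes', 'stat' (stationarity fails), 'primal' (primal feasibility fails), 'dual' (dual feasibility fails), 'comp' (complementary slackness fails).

Gradient of f: grad f(x) = Q x + c = (-2, -1)
Constraint values g_i(x) = a_i^T x - b_i:
  g_1((-1, 0)) = 0
  g_2((-1, 0)) = -1
Stationarity residual: grad f(x) + sum_i lambda_i a_i = (0, 0)
  -> stationarity OK
Primal feasibility (all g_i <= 0): OK
Dual feasibility (all lambda_i >= 0): OK
Complementary slackness (lambda_i * g_i(x) = 0 for all i): OK

Verdict: yes, KKT holds.

yes


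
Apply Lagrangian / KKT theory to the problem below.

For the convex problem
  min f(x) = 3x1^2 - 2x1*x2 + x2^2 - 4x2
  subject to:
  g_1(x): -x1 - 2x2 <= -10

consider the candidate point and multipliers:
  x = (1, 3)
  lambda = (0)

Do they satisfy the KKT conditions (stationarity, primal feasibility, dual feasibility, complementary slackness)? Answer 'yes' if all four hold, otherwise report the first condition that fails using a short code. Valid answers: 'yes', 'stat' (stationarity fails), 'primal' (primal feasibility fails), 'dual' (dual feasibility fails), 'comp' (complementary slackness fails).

Gradient of f: grad f(x) = Q x + c = (0, 0)
Constraint values g_i(x) = a_i^T x - b_i:
  g_1((1, 3)) = 3
Stationarity residual: grad f(x) + sum_i lambda_i a_i = (0, 0)
  -> stationarity OK
Primal feasibility (all g_i <= 0): FAILS
Dual feasibility (all lambda_i >= 0): OK
Complementary slackness (lambda_i * g_i(x) = 0 for all i): OK

Verdict: the first failing condition is primal_feasibility -> primal.

primal


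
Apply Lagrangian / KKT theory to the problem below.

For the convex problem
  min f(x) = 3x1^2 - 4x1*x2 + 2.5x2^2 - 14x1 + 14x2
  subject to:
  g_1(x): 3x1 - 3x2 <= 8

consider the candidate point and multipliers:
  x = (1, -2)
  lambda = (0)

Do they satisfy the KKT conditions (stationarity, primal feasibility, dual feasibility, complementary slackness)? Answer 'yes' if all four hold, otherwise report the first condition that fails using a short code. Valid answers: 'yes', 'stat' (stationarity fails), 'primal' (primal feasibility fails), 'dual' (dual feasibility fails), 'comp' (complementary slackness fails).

Gradient of f: grad f(x) = Q x + c = (0, 0)
Constraint values g_i(x) = a_i^T x - b_i:
  g_1((1, -2)) = 1
Stationarity residual: grad f(x) + sum_i lambda_i a_i = (0, 0)
  -> stationarity OK
Primal feasibility (all g_i <= 0): FAILS
Dual feasibility (all lambda_i >= 0): OK
Complementary slackness (lambda_i * g_i(x) = 0 for all i): OK

Verdict: the first failing condition is primal_feasibility -> primal.

primal


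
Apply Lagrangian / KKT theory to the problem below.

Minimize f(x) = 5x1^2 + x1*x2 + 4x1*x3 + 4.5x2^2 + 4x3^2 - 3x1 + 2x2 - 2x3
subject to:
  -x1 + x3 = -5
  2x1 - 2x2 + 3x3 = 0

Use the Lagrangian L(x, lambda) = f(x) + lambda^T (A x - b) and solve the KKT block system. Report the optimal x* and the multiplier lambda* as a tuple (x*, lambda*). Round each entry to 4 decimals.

Form the Lagrangian:
  L(x, lambda) = (1/2) x^T Q x + c^T x + lambda^T (A x - b)
Stationarity (grad_x L = 0): Q x + c + A^T lambda = 0.
Primal feasibility: A x = b.

This gives the KKT block system:
  [ Q   A^T ] [ x     ]   [-c ]
  [ A    0  ] [ lambda ] = [ b ]

Solving the linear system:
  x*      = (2.7077, -0.7307, -2.2923)
  lambda* = (12.3095, -0.9341)
  f(x*)   = 28.2736

x* = (2.7077, -0.7307, -2.2923), lambda* = (12.3095, -0.9341)


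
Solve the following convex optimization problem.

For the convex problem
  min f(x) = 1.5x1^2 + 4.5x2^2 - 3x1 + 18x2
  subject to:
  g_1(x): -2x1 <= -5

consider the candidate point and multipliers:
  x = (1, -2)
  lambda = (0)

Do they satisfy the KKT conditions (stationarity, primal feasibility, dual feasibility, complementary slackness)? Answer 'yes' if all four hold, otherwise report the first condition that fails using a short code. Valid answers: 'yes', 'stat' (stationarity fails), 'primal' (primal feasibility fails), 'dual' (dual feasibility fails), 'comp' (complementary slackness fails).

Gradient of f: grad f(x) = Q x + c = (0, 0)
Constraint values g_i(x) = a_i^T x - b_i:
  g_1((1, -2)) = 3
Stationarity residual: grad f(x) + sum_i lambda_i a_i = (0, 0)
  -> stationarity OK
Primal feasibility (all g_i <= 0): FAILS
Dual feasibility (all lambda_i >= 0): OK
Complementary slackness (lambda_i * g_i(x) = 0 for all i): OK

Verdict: the first failing condition is primal_feasibility -> primal.

primal


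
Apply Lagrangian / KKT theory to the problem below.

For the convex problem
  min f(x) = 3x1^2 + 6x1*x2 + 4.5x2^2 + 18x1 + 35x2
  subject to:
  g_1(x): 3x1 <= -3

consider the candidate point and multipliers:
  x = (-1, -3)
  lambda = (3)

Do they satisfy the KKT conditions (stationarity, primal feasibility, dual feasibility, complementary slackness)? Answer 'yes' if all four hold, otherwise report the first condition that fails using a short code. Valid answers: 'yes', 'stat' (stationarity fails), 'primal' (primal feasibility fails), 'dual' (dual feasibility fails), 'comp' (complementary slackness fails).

Gradient of f: grad f(x) = Q x + c = (-6, 2)
Constraint values g_i(x) = a_i^T x - b_i:
  g_1((-1, -3)) = 0
Stationarity residual: grad f(x) + sum_i lambda_i a_i = (3, 2)
  -> stationarity FAILS
Primal feasibility (all g_i <= 0): OK
Dual feasibility (all lambda_i >= 0): OK
Complementary slackness (lambda_i * g_i(x) = 0 for all i): OK

Verdict: the first failing condition is stationarity -> stat.

stat


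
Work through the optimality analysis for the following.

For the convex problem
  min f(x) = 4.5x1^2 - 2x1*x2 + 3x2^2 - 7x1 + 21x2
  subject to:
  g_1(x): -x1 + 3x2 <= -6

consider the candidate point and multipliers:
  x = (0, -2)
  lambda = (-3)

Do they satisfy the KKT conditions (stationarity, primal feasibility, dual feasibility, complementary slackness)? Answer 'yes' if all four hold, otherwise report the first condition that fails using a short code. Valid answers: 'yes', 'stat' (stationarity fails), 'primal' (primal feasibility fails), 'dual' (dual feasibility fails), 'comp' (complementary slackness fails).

Gradient of f: grad f(x) = Q x + c = (-3, 9)
Constraint values g_i(x) = a_i^T x - b_i:
  g_1((0, -2)) = 0
Stationarity residual: grad f(x) + sum_i lambda_i a_i = (0, 0)
  -> stationarity OK
Primal feasibility (all g_i <= 0): OK
Dual feasibility (all lambda_i >= 0): FAILS
Complementary slackness (lambda_i * g_i(x) = 0 for all i): OK

Verdict: the first failing condition is dual_feasibility -> dual.

dual


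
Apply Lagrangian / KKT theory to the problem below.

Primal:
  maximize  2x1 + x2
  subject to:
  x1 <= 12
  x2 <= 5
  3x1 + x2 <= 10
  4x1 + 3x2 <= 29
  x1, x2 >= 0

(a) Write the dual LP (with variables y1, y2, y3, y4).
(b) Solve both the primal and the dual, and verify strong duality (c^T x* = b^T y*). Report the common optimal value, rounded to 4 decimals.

The standard primal-dual pair for 'max c^T x s.t. A x <= b, x >= 0' is:
  Dual:  min b^T y  s.t.  A^T y >= c,  y >= 0.

So the dual LP is:
  minimize  12y1 + 5y2 + 10y3 + 29y4
  subject to:
    y1 + 3y3 + 4y4 >= 2
    y2 + y3 + 3y4 >= 1
    y1, y2, y3, y4 >= 0

Solving the primal: x* = (1.6667, 5).
  primal value c^T x* = 8.3333.
Solving the dual: y* = (0, 0.3333, 0.6667, 0).
  dual value b^T y* = 8.3333.
Strong duality: c^T x* = b^T y*. Confirmed.

8.3333


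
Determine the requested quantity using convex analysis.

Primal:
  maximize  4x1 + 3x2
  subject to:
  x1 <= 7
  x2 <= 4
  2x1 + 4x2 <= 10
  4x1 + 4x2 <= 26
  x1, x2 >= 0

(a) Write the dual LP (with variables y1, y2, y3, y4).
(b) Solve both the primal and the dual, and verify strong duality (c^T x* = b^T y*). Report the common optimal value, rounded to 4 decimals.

The standard primal-dual pair for 'max c^T x s.t. A x <= b, x >= 0' is:
  Dual:  min b^T y  s.t.  A^T y >= c,  y >= 0.

So the dual LP is:
  minimize  7y1 + 4y2 + 10y3 + 26y4
  subject to:
    y1 + 2y3 + 4y4 >= 4
    y2 + 4y3 + 4y4 >= 3
    y1, y2, y3, y4 >= 0

Solving the primal: x* = (5, 0).
  primal value c^T x* = 20.
Solving the dual: y* = (0, 0, 2, 0).
  dual value b^T y* = 20.
Strong duality: c^T x* = b^T y*. Confirmed.

20


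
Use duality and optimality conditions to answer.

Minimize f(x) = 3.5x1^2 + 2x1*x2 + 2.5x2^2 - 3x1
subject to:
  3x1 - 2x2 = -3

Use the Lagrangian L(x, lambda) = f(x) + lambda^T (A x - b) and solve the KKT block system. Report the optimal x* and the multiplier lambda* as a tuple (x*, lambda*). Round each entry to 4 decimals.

Form the Lagrangian:
  L(x, lambda) = (1/2) x^T Q x + c^T x + lambda^T (A x - b)
Stationarity (grad_x L = 0): Q x + c + A^T lambda = 0.
Primal feasibility: A x = b.

This gives the KKT block system:
  [ Q   A^T ] [ x     ]   [-c ]
  [ A    0  ] [ lambda ] = [ b ]

Solving the linear system:
  x*      = (-0.4639, 0.8041)
  lambda* = (1.5464)
  f(x*)   = 3.0155

x* = (-0.4639, 0.8041), lambda* = (1.5464)


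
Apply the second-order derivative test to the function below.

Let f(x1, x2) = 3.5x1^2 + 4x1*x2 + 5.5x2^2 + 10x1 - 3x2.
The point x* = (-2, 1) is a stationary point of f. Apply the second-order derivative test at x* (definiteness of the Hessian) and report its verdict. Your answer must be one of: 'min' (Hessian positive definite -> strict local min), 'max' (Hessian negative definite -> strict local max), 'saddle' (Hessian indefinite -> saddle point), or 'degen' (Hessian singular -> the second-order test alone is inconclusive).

Compute the Hessian H = grad^2 f:
  H = [[7, 4], [4, 11]]
Verify stationarity: grad f(x*) = H x* + g = (0, 0).
Eigenvalues of H: 4.5279, 13.4721.
Both eigenvalues > 0, so H is positive definite -> x* is a strict local min.

min


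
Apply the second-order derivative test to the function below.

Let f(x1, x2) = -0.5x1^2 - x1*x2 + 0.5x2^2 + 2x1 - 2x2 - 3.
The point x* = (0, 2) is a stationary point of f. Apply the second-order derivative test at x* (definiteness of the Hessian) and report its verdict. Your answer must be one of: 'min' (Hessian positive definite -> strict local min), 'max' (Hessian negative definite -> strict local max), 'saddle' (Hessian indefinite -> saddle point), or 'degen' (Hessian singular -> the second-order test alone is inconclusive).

Compute the Hessian H = grad^2 f:
  H = [[-1, -1], [-1, 1]]
Verify stationarity: grad f(x*) = H x* + g = (0, 0).
Eigenvalues of H: -1.4142, 1.4142.
Eigenvalues have mixed signs, so H is indefinite -> x* is a saddle point.

saddle


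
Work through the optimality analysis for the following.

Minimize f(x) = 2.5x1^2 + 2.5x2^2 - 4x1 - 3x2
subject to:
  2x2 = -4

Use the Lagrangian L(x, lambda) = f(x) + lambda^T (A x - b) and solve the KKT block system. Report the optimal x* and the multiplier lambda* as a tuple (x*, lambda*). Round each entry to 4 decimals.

Form the Lagrangian:
  L(x, lambda) = (1/2) x^T Q x + c^T x + lambda^T (A x - b)
Stationarity (grad_x L = 0): Q x + c + A^T lambda = 0.
Primal feasibility: A x = b.

This gives the KKT block system:
  [ Q   A^T ] [ x     ]   [-c ]
  [ A    0  ] [ lambda ] = [ b ]

Solving the linear system:
  x*      = (0.8, -2)
  lambda* = (6.5)
  f(x*)   = 14.4

x* = (0.8, -2), lambda* = (6.5)


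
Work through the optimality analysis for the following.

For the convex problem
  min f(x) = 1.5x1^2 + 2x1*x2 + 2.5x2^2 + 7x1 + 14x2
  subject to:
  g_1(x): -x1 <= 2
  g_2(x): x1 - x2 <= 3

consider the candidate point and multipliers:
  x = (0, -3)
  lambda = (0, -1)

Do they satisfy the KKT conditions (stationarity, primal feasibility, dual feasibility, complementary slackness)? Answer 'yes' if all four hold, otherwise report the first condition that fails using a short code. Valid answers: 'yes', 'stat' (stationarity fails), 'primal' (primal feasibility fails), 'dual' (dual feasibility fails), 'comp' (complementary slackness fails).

Gradient of f: grad f(x) = Q x + c = (1, -1)
Constraint values g_i(x) = a_i^T x - b_i:
  g_1((0, -3)) = -2
  g_2((0, -3)) = 0
Stationarity residual: grad f(x) + sum_i lambda_i a_i = (0, 0)
  -> stationarity OK
Primal feasibility (all g_i <= 0): OK
Dual feasibility (all lambda_i >= 0): FAILS
Complementary slackness (lambda_i * g_i(x) = 0 for all i): OK

Verdict: the first failing condition is dual_feasibility -> dual.

dual


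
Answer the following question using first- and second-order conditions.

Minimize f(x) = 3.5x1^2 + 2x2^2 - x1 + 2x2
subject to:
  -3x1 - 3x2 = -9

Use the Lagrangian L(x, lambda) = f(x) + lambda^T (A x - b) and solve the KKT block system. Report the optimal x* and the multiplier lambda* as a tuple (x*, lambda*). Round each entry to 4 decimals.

Form the Lagrangian:
  L(x, lambda) = (1/2) x^T Q x + c^T x + lambda^T (A x - b)
Stationarity (grad_x L = 0): Q x + c + A^T lambda = 0.
Primal feasibility: A x = b.

This gives the KKT block system:
  [ Q   A^T ] [ x     ]   [-c ]
  [ A    0  ] [ lambda ] = [ b ]

Solving the linear system:
  x*      = (1.3636, 1.6364)
  lambda* = (2.8485)
  f(x*)   = 13.7727

x* = (1.3636, 1.6364), lambda* = (2.8485)


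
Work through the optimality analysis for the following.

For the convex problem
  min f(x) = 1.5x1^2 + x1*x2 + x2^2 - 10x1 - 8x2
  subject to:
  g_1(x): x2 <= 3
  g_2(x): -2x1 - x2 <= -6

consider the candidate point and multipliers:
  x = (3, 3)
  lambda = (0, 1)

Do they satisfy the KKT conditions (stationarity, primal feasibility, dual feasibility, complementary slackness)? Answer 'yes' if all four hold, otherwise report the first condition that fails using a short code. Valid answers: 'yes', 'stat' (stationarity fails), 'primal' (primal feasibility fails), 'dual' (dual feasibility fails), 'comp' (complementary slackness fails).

Gradient of f: grad f(x) = Q x + c = (2, 1)
Constraint values g_i(x) = a_i^T x - b_i:
  g_1((3, 3)) = 0
  g_2((3, 3)) = -3
Stationarity residual: grad f(x) + sum_i lambda_i a_i = (0, 0)
  -> stationarity OK
Primal feasibility (all g_i <= 0): OK
Dual feasibility (all lambda_i >= 0): OK
Complementary slackness (lambda_i * g_i(x) = 0 for all i): FAILS

Verdict: the first failing condition is complementary_slackness -> comp.

comp


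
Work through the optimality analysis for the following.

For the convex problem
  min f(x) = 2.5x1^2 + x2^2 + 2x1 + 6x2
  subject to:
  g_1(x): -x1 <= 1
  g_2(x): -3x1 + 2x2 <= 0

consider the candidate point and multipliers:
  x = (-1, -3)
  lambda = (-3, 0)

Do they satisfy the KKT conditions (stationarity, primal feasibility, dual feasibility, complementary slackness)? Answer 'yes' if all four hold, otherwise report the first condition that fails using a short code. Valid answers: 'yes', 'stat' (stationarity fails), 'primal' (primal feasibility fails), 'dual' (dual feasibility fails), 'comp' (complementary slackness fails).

Gradient of f: grad f(x) = Q x + c = (-3, 0)
Constraint values g_i(x) = a_i^T x - b_i:
  g_1((-1, -3)) = 0
  g_2((-1, -3)) = -3
Stationarity residual: grad f(x) + sum_i lambda_i a_i = (0, 0)
  -> stationarity OK
Primal feasibility (all g_i <= 0): OK
Dual feasibility (all lambda_i >= 0): FAILS
Complementary slackness (lambda_i * g_i(x) = 0 for all i): OK

Verdict: the first failing condition is dual_feasibility -> dual.

dual


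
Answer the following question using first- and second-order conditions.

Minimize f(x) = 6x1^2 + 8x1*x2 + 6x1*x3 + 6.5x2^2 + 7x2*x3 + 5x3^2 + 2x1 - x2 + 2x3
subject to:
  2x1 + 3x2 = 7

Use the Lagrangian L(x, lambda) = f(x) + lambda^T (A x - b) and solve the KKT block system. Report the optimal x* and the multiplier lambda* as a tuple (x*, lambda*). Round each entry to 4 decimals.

Form the Lagrangian:
  L(x, lambda) = (1/2) x^T Q x + c^T x + lambda^T (A x - b)
Stationarity (grad_x L = 0): Q x + c + A^T lambda = 0.
Primal feasibility: A x = b.

This gives the KKT block system:
  [ Q   A^T ] [ x     ]   [-c ]
  [ A    0  ] [ lambda ] = [ b ]

Solving the linear system:
  x*      = (0.1923, 2.2051, -1.859)
  lambda* = (-5.3974)
  f(x*)   = 16.1218

x* = (0.1923, 2.2051, -1.859), lambda* = (-5.3974)


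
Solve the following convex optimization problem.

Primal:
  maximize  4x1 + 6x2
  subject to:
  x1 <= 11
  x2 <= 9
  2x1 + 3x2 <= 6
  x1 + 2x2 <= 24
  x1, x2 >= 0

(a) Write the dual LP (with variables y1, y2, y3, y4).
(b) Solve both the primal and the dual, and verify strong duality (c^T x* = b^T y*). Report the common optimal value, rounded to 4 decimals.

The standard primal-dual pair for 'max c^T x s.t. A x <= b, x >= 0' is:
  Dual:  min b^T y  s.t.  A^T y >= c,  y >= 0.

So the dual LP is:
  minimize  11y1 + 9y2 + 6y3 + 24y4
  subject to:
    y1 + 2y3 + y4 >= 4
    y2 + 3y3 + 2y4 >= 6
    y1, y2, y3, y4 >= 0

Solving the primal: x* = (3, 0).
  primal value c^T x* = 12.
Solving the dual: y* = (0, 0, 2, 0).
  dual value b^T y* = 12.
Strong duality: c^T x* = b^T y*. Confirmed.

12


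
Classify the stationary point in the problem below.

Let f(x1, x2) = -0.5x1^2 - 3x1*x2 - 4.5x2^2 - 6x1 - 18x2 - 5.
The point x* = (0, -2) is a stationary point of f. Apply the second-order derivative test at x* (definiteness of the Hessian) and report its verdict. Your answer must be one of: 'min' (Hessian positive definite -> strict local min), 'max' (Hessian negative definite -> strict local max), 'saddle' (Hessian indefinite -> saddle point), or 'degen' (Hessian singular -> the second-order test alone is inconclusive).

Compute the Hessian H = grad^2 f:
  H = [[-1, -3], [-3, -9]]
Verify stationarity: grad f(x*) = H x* + g = (0, 0).
Eigenvalues of H: -10, 0.
H has a zero eigenvalue (singular; negative semidefinite but not definite), so H is neither positive definite, negative definite, nor indefinite. The second-order test alone is inconclusive -> degen.
(Indeed, f is constant along the null direction of H through x*, so x* is not a strict local extremum.)

degen


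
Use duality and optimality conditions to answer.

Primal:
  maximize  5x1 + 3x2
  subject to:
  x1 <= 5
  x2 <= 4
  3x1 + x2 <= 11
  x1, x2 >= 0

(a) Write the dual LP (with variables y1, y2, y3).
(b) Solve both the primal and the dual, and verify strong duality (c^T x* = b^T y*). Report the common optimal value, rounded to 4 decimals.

The standard primal-dual pair for 'max c^T x s.t. A x <= b, x >= 0' is:
  Dual:  min b^T y  s.t.  A^T y >= c,  y >= 0.

So the dual LP is:
  minimize  5y1 + 4y2 + 11y3
  subject to:
    y1 + 3y3 >= 5
    y2 + y3 >= 3
    y1, y2, y3 >= 0

Solving the primal: x* = (2.3333, 4).
  primal value c^T x* = 23.6667.
Solving the dual: y* = (0, 1.3333, 1.6667).
  dual value b^T y* = 23.6667.
Strong duality: c^T x* = b^T y*. Confirmed.

23.6667


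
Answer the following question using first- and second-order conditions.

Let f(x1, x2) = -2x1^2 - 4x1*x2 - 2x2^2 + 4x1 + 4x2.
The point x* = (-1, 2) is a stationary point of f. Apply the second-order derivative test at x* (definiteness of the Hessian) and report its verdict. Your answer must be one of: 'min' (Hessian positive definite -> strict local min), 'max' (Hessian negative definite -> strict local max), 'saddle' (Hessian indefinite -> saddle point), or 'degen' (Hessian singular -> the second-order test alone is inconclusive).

Compute the Hessian H = grad^2 f:
  H = [[-4, -4], [-4, -4]]
Verify stationarity: grad f(x*) = H x* + g = (0, 0).
Eigenvalues of H: -8, 0.
H has a zero eigenvalue (singular; negative semidefinite but not definite), so H is neither positive definite, negative definite, nor indefinite. The second-order test alone is inconclusive -> degen.
(Indeed, f is constant along the null direction of H through x*, so x* is not a strict local extremum.)

degen


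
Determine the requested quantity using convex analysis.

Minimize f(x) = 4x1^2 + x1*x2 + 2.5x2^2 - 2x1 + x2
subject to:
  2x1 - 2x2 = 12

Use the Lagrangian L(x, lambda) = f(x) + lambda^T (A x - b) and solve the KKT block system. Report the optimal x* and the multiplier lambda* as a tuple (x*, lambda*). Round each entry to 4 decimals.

Form the Lagrangian:
  L(x, lambda) = (1/2) x^T Q x + c^T x + lambda^T (A x - b)
Stationarity (grad_x L = 0): Q x + c + A^T lambda = 0.
Primal feasibility: A x = b.

This gives the KKT block system:
  [ Q   A^T ] [ x     ]   [-c ]
  [ A    0  ] [ lambda ] = [ b ]

Solving the linear system:
  x*      = (2.4667, -3.5333)
  lambda* = (-7.1)
  f(x*)   = 38.3667

x* = (2.4667, -3.5333), lambda* = (-7.1)


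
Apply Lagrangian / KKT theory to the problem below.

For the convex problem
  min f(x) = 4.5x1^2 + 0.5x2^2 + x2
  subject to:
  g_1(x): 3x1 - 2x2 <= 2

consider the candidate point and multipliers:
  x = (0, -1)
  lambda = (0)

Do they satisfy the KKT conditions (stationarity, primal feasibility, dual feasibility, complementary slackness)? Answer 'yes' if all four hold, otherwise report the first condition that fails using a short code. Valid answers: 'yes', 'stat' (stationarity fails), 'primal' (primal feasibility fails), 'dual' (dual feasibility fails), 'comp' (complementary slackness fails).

Gradient of f: grad f(x) = Q x + c = (0, 0)
Constraint values g_i(x) = a_i^T x - b_i:
  g_1((0, -1)) = 0
Stationarity residual: grad f(x) + sum_i lambda_i a_i = (0, 0)
  -> stationarity OK
Primal feasibility (all g_i <= 0): OK
Dual feasibility (all lambda_i >= 0): OK
Complementary slackness (lambda_i * g_i(x) = 0 for all i): OK

Verdict: yes, KKT holds.

yes


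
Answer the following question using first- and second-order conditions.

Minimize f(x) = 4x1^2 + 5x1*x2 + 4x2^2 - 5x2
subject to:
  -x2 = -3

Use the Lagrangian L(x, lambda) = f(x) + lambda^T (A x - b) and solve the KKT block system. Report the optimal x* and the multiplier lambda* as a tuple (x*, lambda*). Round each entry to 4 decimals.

Form the Lagrangian:
  L(x, lambda) = (1/2) x^T Q x + c^T x + lambda^T (A x - b)
Stationarity (grad_x L = 0): Q x + c + A^T lambda = 0.
Primal feasibility: A x = b.

This gives the KKT block system:
  [ Q   A^T ] [ x     ]   [-c ]
  [ A    0  ] [ lambda ] = [ b ]

Solving the linear system:
  x*      = (-1.875, 3)
  lambda* = (9.625)
  f(x*)   = 6.9375

x* = (-1.875, 3), lambda* = (9.625)


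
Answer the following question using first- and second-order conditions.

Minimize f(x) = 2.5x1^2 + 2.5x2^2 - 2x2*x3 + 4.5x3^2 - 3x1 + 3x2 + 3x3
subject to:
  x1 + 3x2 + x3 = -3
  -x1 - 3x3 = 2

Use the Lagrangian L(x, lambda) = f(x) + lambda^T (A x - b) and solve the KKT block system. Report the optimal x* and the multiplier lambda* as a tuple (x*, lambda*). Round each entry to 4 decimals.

Form the Lagrangian:
  L(x, lambda) = (1/2) x^T Q x + c^T x + lambda^T (A x - b)
Stationarity (grad_x L = 0): Q x + c + A^T lambda = 0.
Primal feasibility: A x = b.

This gives the KKT block system:
  [ Q   A^T ] [ x     ]   [-c ]
  [ A    0  ] [ lambda ] = [ b ]

Solving the linear system:
  x*      = (0.4398, -0.8755, -0.8133)
  lambda* = (-0.083, -0.8838)
  f(x*)   = -2.4336

x* = (0.4398, -0.8755, -0.8133), lambda* = (-0.083, -0.8838)


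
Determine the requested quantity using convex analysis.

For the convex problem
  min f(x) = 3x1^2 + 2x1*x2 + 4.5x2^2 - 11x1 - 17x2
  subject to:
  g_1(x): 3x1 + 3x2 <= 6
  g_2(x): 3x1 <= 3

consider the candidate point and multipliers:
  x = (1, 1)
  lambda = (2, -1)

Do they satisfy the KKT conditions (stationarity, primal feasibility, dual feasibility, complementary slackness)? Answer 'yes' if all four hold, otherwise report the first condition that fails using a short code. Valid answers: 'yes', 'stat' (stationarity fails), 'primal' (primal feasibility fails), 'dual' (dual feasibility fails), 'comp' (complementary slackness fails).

Gradient of f: grad f(x) = Q x + c = (-3, -6)
Constraint values g_i(x) = a_i^T x - b_i:
  g_1((1, 1)) = 0
  g_2((1, 1)) = 0
Stationarity residual: grad f(x) + sum_i lambda_i a_i = (0, 0)
  -> stationarity OK
Primal feasibility (all g_i <= 0): OK
Dual feasibility (all lambda_i >= 0): FAILS
Complementary slackness (lambda_i * g_i(x) = 0 for all i): OK

Verdict: the first failing condition is dual_feasibility -> dual.

dual


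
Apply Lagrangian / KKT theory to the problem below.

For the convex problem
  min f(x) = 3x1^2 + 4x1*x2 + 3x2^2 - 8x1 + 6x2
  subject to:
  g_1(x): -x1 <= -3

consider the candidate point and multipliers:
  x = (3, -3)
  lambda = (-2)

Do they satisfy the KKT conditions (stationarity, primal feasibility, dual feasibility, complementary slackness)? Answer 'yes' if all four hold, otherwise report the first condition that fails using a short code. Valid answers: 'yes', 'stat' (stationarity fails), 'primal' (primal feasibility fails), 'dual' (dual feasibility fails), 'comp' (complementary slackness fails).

Gradient of f: grad f(x) = Q x + c = (-2, 0)
Constraint values g_i(x) = a_i^T x - b_i:
  g_1((3, -3)) = 0
Stationarity residual: grad f(x) + sum_i lambda_i a_i = (0, 0)
  -> stationarity OK
Primal feasibility (all g_i <= 0): OK
Dual feasibility (all lambda_i >= 0): FAILS
Complementary slackness (lambda_i * g_i(x) = 0 for all i): OK

Verdict: the first failing condition is dual_feasibility -> dual.

dual


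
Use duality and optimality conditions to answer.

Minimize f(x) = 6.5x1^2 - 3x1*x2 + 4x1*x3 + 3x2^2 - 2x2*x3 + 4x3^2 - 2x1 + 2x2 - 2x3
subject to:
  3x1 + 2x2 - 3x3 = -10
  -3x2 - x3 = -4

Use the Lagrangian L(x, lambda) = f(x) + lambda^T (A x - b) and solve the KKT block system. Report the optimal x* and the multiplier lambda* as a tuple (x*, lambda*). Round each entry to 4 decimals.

Form the Lagrangian:
  L(x, lambda) = (1/2) x^T Q x + c^T x + lambda^T (A x - b)
Stationarity (grad_x L = 0): Q x + c + A^T lambda = 0.
Primal feasibility: A x = b.

This gives the KKT block system:
  [ Q   A^T ] [ x     ]   [-c ]
  [ A    0  ] [ lambda ] = [ b ]

Solving the linear system:
  x*      = (-1.1835, 0.5046, 2.4862)
  lambda* = (2.9849, 3.1918)
  f(x*)   = 20.5099

x* = (-1.1835, 0.5046, 2.4862), lambda* = (2.9849, 3.1918)


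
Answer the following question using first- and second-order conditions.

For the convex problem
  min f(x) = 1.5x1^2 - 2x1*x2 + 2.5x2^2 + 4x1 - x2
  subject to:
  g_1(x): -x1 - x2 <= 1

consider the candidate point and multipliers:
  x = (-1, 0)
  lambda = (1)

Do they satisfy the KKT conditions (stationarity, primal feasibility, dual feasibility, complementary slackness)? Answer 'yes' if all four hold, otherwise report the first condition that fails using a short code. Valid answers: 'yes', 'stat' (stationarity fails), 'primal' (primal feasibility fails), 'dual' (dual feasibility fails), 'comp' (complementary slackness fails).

Gradient of f: grad f(x) = Q x + c = (1, 1)
Constraint values g_i(x) = a_i^T x - b_i:
  g_1((-1, 0)) = 0
Stationarity residual: grad f(x) + sum_i lambda_i a_i = (0, 0)
  -> stationarity OK
Primal feasibility (all g_i <= 0): OK
Dual feasibility (all lambda_i >= 0): OK
Complementary slackness (lambda_i * g_i(x) = 0 for all i): OK

Verdict: yes, KKT holds.

yes


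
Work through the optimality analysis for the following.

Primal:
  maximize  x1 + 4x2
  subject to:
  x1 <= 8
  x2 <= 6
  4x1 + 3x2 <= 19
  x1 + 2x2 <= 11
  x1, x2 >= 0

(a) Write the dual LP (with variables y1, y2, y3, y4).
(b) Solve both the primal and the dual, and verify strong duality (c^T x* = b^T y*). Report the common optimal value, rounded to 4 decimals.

The standard primal-dual pair for 'max c^T x s.t. A x <= b, x >= 0' is:
  Dual:  min b^T y  s.t.  A^T y >= c,  y >= 0.

So the dual LP is:
  minimize  8y1 + 6y2 + 19y3 + 11y4
  subject to:
    y1 + 4y3 + y4 >= 1
    y2 + 3y3 + 2y4 >= 4
    y1, y2, y3, y4 >= 0

Solving the primal: x* = (0, 5.5).
  primal value c^T x* = 22.
Solving the dual: y* = (0, 0, 0, 2).
  dual value b^T y* = 22.
Strong duality: c^T x* = b^T y*. Confirmed.

22


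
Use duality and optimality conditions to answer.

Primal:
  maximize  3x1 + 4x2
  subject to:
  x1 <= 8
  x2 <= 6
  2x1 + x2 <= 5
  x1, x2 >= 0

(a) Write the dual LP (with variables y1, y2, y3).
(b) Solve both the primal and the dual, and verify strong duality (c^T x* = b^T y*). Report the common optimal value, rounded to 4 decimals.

The standard primal-dual pair for 'max c^T x s.t. A x <= b, x >= 0' is:
  Dual:  min b^T y  s.t.  A^T y >= c,  y >= 0.

So the dual LP is:
  minimize  8y1 + 6y2 + 5y3
  subject to:
    y1 + 2y3 >= 3
    y2 + y3 >= 4
    y1, y2, y3 >= 0

Solving the primal: x* = (0, 5).
  primal value c^T x* = 20.
Solving the dual: y* = (0, 0, 4).
  dual value b^T y* = 20.
Strong duality: c^T x* = b^T y*. Confirmed.

20


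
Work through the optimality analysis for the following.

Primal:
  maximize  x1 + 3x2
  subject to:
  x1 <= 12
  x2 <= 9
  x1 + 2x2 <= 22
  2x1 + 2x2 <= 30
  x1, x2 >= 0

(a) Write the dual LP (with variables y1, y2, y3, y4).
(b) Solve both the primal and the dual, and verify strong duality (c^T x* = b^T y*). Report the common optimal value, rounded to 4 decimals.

The standard primal-dual pair for 'max c^T x s.t. A x <= b, x >= 0' is:
  Dual:  min b^T y  s.t.  A^T y >= c,  y >= 0.

So the dual LP is:
  minimize  12y1 + 9y2 + 22y3 + 30y4
  subject to:
    y1 + y3 + 2y4 >= 1
    y2 + 2y3 + 2y4 >= 3
    y1, y2, y3, y4 >= 0

Solving the primal: x* = (4, 9).
  primal value c^T x* = 31.
Solving the dual: y* = (0, 1, 1, 0).
  dual value b^T y* = 31.
Strong duality: c^T x* = b^T y*. Confirmed.

31


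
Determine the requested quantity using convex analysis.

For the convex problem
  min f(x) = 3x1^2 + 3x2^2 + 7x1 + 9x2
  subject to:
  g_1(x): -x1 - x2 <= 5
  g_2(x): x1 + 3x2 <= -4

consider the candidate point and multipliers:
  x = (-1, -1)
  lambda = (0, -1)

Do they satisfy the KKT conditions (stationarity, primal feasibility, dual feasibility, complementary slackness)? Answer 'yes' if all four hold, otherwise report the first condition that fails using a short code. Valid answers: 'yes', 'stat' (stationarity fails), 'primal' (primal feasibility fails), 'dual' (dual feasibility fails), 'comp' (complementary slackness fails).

Gradient of f: grad f(x) = Q x + c = (1, 3)
Constraint values g_i(x) = a_i^T x - b_i:
  g_1((-1, -1)) = -3
  g_2((-1, -1)) = 0
Stationarity residual: grad f(x) + sum_i lambda_i a_i = (0, 0)
  -> stationarity OK
Primal feasibility (all g_i <= 0): OK
Dual feasibility (all lambda_i >= 0): FAILS
Complementary slackness (lambda_i * g_i(x) = 0 for all i): OK

Verdict: the first failing condition is dual_feasibility -> dual.

dual
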